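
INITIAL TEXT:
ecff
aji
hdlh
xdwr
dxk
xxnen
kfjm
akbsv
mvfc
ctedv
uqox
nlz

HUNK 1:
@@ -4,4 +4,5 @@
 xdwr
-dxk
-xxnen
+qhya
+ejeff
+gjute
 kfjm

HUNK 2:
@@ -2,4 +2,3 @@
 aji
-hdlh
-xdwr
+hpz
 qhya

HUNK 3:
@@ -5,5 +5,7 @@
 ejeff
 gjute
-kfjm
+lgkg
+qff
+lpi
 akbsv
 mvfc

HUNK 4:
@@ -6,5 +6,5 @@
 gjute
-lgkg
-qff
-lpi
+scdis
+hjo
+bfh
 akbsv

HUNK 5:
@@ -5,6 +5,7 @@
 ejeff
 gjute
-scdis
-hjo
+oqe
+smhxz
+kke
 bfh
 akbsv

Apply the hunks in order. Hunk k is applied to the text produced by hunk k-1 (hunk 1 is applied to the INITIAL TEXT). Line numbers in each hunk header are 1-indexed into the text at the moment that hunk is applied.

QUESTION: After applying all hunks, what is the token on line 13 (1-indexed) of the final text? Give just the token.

Hunk 1: at line 4 remove [dxk,xxnen] add [qhya,ejeff,gjute] -> 13 lines: ecff aji hdlh xdwr qhya ejeff gjute kfjm akbsv mvfc ctedv uqox nlz
Hunk 2: at line 2 remove [hdlh,xdwr] add [hpz] -> 12 lines: ecff aji hpz qhya ejeff gjute kfjm akbsv mvfc ctedv uqox nlz
Hunk 3: at line 5 remove [kfjm] add [lgkg,qff,lpi] -> 14 lines: ecff aji hpz qhya ejeff gjute lgkg qff lpi akbsv mvfc ctedv uqox nlz
Hunk 4: at line 6 remove [lgkg,qff,lpi] add [scdis,hjo,bfh] -> 14 lines: ecff aji hpz qhya ejeff gjute scdis hjo bfh akbsv mvfc ctedv uqox nlz
Hunk 5: at line 5 remove [scdis,hjo] add [oqe,smhxz,kke] -> 15 lines: ecff aji hpz qhya ejeff gjute oqe smhxz kke bfh akbsv mvfc ctedv uqox nlz
Final line 13: ctedv

Answer: ctedv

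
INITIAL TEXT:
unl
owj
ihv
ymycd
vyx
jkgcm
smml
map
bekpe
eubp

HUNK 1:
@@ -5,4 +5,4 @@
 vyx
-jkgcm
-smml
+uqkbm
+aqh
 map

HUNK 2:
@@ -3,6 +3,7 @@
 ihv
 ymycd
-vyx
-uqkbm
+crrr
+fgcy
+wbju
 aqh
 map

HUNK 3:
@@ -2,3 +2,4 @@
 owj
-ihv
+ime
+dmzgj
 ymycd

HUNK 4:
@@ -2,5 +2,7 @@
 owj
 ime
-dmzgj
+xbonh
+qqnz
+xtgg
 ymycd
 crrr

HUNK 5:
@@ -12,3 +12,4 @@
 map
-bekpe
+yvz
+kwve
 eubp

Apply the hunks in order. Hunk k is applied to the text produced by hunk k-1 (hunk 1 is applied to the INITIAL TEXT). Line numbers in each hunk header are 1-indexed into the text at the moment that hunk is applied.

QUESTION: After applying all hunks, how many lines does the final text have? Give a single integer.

Answer: 15

Derivation:
Hunk 1: at line 5 remove [jkgcm,smml] add [uqkbm,aqh] -> 10 lines: unl owj ihv ymycd vyx uqkbm aqh map bekpe eubp
Hunk 2: at line 3 remove [vyx,uqkbm] add [crrr,fgcy,wbju] -> 11 lines: unl owj ihv ymycd crrr fgcy wbju aqh map bekpe eubp
Hunk 3: at line 2 remove [ihv] add [ime,dmzgj] -> 12 lines: unl owj ime dmzgj ymycd crrr fgcy wbju aqh map bekpe eubp
Hunk 4: at line 2 remove [dmzgj] add [xbonh,qqnz,xtgg] -> 14 lines: unl owj ime xbonh qqnz xtgg ymycd crrr fgcy wbju aqh map bekpe eubp
Hunk 5: at line 12 remove [bekpe] add [yvz,kwve] -> 15 lines: unl owj ime xbonh qqnz xtgg ymycd crrr fgcy wbju aqh map yvz kwve eubp
Final line count: 15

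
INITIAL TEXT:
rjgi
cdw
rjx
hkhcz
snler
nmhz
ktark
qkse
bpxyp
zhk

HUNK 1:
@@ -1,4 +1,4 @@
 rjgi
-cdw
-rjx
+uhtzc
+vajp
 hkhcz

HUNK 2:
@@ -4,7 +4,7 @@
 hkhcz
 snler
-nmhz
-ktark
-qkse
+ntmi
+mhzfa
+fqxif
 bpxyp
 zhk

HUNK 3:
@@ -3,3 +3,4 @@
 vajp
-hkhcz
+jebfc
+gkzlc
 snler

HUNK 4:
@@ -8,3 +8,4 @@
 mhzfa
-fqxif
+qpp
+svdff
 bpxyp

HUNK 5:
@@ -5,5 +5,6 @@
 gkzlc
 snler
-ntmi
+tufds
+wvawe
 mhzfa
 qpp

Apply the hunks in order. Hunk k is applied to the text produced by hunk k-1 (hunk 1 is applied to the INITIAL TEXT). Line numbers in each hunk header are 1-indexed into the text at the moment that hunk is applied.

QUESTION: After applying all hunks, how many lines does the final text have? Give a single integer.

Hunk 1: at line 1 remove [cdw,rjx] add [uhtzc,vajp] -> 10 lines: rjgi uhtzc vajp hkhcz snler nmhz ktark qkse bpxyp zhk
Hunk 2: at line 4 remove [nmhz,ktark,qkse] add [ntmi,mhzfa,fqxif] -> 10 lines: rjgi uhtzc vajp hkhcz snler ntmi mhzfa fqxif bpxyp zhk
Hunk 3: at line 3 remove [hkhcz] add [jebfc,gkzlc] -> 11 lines: rjgi uhtzc vajp jebfc gkzlc snler ntmi mhzfa fqxif bpxyp zhk
Hunk 4: at line 8 remove [fqxif] add [qpp,svdff] -> 12 lines: rjgi uhtzc vajp jebfc gkzlc snler ntmi mhzfa qpp svdff bpxyp zhk
Hunk 5: at line 5 remove [ntmi] add [tufds,wvawe] -> 13 lines: rjgi uhtzc vajp jebfc gkzlc snler tufds wvawe mhzfa qpp svdff bpxyp zhk
Final line count: 13

Answer: 13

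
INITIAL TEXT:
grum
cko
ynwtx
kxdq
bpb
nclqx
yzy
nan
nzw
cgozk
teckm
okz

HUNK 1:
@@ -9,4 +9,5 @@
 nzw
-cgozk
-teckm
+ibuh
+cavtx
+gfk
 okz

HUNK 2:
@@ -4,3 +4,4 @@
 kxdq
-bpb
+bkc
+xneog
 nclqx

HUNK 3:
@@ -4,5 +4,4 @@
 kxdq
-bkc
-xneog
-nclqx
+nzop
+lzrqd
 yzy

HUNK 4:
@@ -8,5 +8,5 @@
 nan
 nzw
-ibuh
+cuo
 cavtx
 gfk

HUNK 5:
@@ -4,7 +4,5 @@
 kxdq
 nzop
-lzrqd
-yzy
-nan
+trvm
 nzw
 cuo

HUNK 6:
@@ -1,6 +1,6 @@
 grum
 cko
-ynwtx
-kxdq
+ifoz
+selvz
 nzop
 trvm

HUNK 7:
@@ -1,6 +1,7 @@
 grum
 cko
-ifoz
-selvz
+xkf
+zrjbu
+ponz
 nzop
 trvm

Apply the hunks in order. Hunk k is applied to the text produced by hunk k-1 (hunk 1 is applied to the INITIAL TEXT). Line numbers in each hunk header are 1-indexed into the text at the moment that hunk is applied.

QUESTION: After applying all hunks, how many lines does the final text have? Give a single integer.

Hunk 1: at line 9 remove [cgozk,teckm] add [ibuh,cavtx,gfk] -> 13 lines: grum cko ynwtx kxdq bpb nclqx yzy nan nzw ibuh cavtx gfk okz
Hunk 2: at line 4 remove [bpb] add [bkc,xneog] -> 14 lines: grum cko ynwtx kxdq bkc xneog nclqx yzy nan nzw ibuh cavtx gfk okz
Hunk 3: at line 4 remove [bkc,xneog,nclqx] add [nzop,lzrqd] -> 13 lines: grum cko ynwtx kxdq nzop lzrqd yzy nan nzw ibuh cavtx gfk okz
Hunk 4: at line 8 remove [ibuh] add [cuo] -> 13 lines: grum cko ynwtx kxdq nzop lzrqd yzy nan nzw cuo cavtx gfk okz
Hunk 5: at line 4 remove [lzrqd,yzy,nan] add [trvm] -> 11 lines: grum cko ynwtx kxdq nzop trvm nzw cuo cavtx gfk okz
Hunk 6: at line 1 remove [ynwtx,kxdq] add [ifoz,selvz] -> 11 lines: grum cko ifoz selvz nzop trvm nzw cuo cavtx gfk okz
Hunk 7: at line 1 remove [ifoz,selvz] add [xkf,zrjbu,ponz] -> 12 lines: grum cko xkf zrjbu ponz nzop trvm nzw cuo cavtx gfk okz
Final line count: 12

Answer: 12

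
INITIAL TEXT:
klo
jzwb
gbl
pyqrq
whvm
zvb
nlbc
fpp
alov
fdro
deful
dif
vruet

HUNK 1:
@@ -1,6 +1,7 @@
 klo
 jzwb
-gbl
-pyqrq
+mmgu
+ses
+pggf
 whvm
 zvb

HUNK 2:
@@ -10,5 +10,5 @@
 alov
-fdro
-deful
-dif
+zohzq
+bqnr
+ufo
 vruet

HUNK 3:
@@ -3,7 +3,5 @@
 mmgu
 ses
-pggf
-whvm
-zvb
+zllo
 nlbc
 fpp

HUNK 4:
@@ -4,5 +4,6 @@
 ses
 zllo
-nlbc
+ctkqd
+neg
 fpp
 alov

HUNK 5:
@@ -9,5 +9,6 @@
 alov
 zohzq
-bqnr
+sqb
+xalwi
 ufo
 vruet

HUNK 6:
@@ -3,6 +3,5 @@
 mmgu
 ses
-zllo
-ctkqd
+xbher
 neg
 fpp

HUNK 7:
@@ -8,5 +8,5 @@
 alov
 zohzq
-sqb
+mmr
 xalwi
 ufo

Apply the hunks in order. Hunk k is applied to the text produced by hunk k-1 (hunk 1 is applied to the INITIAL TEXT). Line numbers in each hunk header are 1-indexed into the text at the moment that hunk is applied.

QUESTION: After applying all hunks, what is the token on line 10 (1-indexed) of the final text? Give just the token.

Answer: mmr

Derivation:
Hunk 1: at line 1 remove [gbl,pyqrq] add [mmgu,ses,pggf] -> 14 lines: klo jzwb mmgu ses pggf whvm zvb nlbc fpp alov fdro deful dif vruet
Hunk 2: at line 10 remove [fdro,deful,dif] add [zohzq,bqnr,ufo] -> 14 lines: klo jzwb mmgu ses pggf whvm zvb nlbc fpp alov zohzq bqnr ufo vruet
Hunk 3: at line 3 remove [pggf,whvm,zvb] add [zllo] -> 12 lines: klo jzwb mmgu ses zllo nlbc fpp alov zohzq bqnr ufo vruet
Hunk 4: at line 4 remove [nlbc] add [ctkqd,neg] -> 13 lines: klo jzwb mmgu ses zllo ctkqd neg fpp alov zohzq bqnr ufo vruet
Hunk 5: at line 9 remove [bqnr] add [sqb,xalwi] -> 14 lines: klo jzwb mmgu ses zllo ctkqd neg fpp alov zohzq sqb xalwi ufo vruet
Hunk 6: at line 3 remove [zllo,ctkqd] add [xbher] -> 13 lines: klo jzwb mmgu ses xbher neg fpp alov zohzq sqb xalwi ufo vruet
Hunk 7: at line 8 remove [sqb] add [mmr] -> 13 lines: klo jzwb mmgu ses xbher neg fpp alov zohzq mmr xalwi ufo vruet
Final line 10: mmr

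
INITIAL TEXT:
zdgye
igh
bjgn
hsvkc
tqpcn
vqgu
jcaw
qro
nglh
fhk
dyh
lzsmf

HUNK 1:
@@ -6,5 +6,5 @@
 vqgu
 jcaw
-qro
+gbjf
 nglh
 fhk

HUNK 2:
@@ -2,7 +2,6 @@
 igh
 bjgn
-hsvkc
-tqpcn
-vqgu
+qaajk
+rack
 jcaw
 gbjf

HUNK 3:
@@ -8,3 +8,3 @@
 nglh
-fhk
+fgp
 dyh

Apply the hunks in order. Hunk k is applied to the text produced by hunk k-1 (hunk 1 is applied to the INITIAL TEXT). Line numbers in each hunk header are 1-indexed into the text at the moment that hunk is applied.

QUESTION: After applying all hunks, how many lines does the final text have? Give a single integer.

Hunk 1: at line 6 remove [qro] add [gbjf] -> 12 lines: zdgye igh bjgn hsvkc tqpcn vqgu jcaw gbjf nglh fhk dyh lzsmf
Hunk 2: at line 2 remove [hsvkc,tqpcn,vqgu] add [qaajk,rack] -> 11 lines: zdgye igh bjgn qaajk rack jcaw gbjf nglh fhk dyh lzsmf
Hunk 3: at line 8 remove [fhk] add [fgp] -> 11 lines: zdgye igh bjgn qaajk rack jcaw gbjf nglh fgp dyh lzsmf
Final line count: 11

Answer: 11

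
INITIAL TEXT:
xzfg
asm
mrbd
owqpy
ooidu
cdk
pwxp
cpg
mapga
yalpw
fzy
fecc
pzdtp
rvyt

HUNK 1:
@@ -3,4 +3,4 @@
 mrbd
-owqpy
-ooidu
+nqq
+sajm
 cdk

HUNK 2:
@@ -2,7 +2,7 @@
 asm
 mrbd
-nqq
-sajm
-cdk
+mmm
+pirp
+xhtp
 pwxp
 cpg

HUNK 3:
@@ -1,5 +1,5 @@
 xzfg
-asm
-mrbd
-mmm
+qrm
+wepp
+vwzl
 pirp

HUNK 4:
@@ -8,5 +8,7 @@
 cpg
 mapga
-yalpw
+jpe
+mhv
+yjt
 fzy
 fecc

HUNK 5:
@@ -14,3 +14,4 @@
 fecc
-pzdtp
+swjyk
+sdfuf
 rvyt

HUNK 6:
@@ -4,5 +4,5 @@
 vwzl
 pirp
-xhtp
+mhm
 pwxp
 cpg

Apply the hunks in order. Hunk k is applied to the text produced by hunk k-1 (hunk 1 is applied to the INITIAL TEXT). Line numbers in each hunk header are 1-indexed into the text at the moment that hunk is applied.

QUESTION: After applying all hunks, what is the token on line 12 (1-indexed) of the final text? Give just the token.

Hunk 1: at line 3 remove [owqpy,ooidu] add [nqq,sajm] -> 14 lines: xzfg asm mrbd nqq sajm cdk pwxp cpg mapga yalpw fzy fecc pzdtp rvyt
Hunk 2: at line 2 remove [nqq,sajm,cdk] add [mmm,pirp,xhtp] -> 14 lines: xzfg asm mrbd mmm pirp xhtp pwxp cpg mapga yalpw fzy fecc pzdtp rvyt
Hunk 3: at line 1 remove [asm,mrbd,mmm] add [qrm,wepp,vwzl] -> 14 lines: xzfg qrm wepp vwzl pirp xhtp pwxp cpg mapga yalpw fzy fecc pzdtp rvyt
Hunk 4: at line 8 remove [yalpw] add [jpe,mhv,yjt] -> 16 lines: xzfg qrm wepp vwzl pirp xhtp pwxp cpg mapga jpe mhv yjt fzy fecc pzdtp rvyt
Hunk 5: at line 14 remove [pzdtp] add [swjyk,sdfuf] -> 17 lines: xzfg qrm wepp vwzl pirp xhtp pwxp cpg mapga jpe mhv yjt fzy fecc swjyk sdfuf rvyt
Hunk 6: at line 4 remove [xhtp] add [mhm] -> 17 lines: xzfg qrm wepp vwzl pirp mhm pwxp cpg mapga jpe mhv yjt fzy fecc swjyk sdfuf rvyt
Final line 12: yjt

Answer: yjt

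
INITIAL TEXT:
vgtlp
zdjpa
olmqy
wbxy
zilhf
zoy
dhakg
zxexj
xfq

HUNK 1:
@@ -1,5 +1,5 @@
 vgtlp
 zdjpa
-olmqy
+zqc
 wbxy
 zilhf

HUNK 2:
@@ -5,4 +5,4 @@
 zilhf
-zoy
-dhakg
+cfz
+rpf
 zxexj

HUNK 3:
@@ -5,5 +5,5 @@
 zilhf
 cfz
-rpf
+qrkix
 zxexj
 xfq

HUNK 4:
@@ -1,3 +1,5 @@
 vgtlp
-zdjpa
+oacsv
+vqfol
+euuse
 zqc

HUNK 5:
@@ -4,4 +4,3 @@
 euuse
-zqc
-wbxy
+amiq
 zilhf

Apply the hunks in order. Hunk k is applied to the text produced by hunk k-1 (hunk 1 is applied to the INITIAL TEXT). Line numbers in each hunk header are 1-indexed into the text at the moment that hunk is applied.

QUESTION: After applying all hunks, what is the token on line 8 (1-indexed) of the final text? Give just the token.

Answer: qrkix

Derivation:
Hunk 1: at line 1 remove [olmqy] add [zqc] -> 9 lines: vgtlp zdjpa zqc wbxy zilhf zoy dhakg zxexj xfq
Hunk 2: at line 5 remove [zoy,dhakg] add [cfz,rpf] -> 9 lines: vgtlp zdjpa zqc wbxy zilhf cfz rpf zxexj xfq
Hunk 3: at line 5 remove [rpf] add [qrkix] -> 9 lines: vgtlp zdjpa zqc wbxy zilhf cfz qrkix zxexj xfq
Hunk 4: at line 1 remove [zdjpa] add [oacsv,vqfol,euuse] -> 11 lines: vgtlp oacsv vqfol euuse zqc wbxy zilhf cfz qrkix zxexj xfq
Hunk 5: at line 4 remove [zqc,wbxy] add [amiq] -> 10 lines: vgtlp oacsv vqfol euuse amiq zilhf cfz qrkix zxexj xfq
Final line 8: qrkix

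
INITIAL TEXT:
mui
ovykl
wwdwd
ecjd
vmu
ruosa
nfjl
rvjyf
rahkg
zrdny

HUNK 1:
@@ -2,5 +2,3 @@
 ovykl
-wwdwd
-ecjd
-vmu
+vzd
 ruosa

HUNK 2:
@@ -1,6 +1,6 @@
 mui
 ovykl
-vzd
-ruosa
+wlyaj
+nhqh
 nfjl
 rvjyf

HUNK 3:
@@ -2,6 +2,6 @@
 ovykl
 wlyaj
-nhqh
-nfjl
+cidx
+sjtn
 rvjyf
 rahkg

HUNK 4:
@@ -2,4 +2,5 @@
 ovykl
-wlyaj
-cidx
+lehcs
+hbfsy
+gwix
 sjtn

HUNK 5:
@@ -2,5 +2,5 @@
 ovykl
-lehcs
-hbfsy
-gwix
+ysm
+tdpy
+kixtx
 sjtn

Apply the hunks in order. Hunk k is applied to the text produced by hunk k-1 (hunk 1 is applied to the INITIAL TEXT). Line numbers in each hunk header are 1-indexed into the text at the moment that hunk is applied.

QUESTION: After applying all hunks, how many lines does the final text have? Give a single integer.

Hunk 1: at line 2 remove [wwdwd,ecjd,vmu] add [vzd] -> 8 lines: mui ovykl vzd ruosa nfjl rvjyf rahkg zrdny
Hunk 2: at line 1 remove [vzd,ruosa] add [wlyaj,nhqh] -> 8 lines: mui ovykl wlyaj nhqh nfjl rvjyf rahkg zrdny
Hunk 3: at line 2 remove [nhqh,nfjl] add [cidx,sjtn] -> 8 lines: mui ovykl wlyaj cidx sjtn rvjyf rahkg zrdny
Hunk 4: at line 2 remove [wlyaj,cidx] add [lehcs,hbfsy,gwix] -> 9 lines: mui ovykl lehcs hbfsy gwix sjtn rvjyf rahkg zrdny
Hunk 5: at line 2 remove [lehcs,hbfsy,gwix] add [ysm,tdpy,kixtx] -> 9 lines: mui ovykl ysm tdpy kixtx sjtn rvjyf rahkg zrdny
Final line count: 9

Answer: 9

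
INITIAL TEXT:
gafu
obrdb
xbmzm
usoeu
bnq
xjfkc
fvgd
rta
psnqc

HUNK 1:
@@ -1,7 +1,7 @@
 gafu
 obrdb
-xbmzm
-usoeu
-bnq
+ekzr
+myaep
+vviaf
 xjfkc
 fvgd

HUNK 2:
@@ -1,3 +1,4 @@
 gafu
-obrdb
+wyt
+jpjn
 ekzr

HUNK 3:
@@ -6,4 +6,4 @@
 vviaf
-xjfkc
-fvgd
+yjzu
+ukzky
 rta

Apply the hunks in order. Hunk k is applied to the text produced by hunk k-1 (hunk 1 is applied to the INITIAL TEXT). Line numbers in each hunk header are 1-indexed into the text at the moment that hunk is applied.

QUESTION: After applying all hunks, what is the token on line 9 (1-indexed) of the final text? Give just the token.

Hunk 1: at line 1 remove [xbmzm,usoeu,bnq] add [ekzr,myaep,vviaf] -> 9 lines: gafu obrdb ekzr myaep vviaf xjfkc fvgd rta psnqc
Hunk 2: at line 1 remove [obrdb] add [wyt,jpjn] -> 10 lines: gafu wyt jpjn ekzr myaep vviaf xjfkc fvgd rta psnqc
Hunk 3: at line 6 remove [xjfkc,fvgd] add [yjzu,ukzky] -> 10 lines: gafu wyt jpjn ekzr myaep vviaf yjzu ukzky rta psnqc
Final line 9: rta

Answer: rta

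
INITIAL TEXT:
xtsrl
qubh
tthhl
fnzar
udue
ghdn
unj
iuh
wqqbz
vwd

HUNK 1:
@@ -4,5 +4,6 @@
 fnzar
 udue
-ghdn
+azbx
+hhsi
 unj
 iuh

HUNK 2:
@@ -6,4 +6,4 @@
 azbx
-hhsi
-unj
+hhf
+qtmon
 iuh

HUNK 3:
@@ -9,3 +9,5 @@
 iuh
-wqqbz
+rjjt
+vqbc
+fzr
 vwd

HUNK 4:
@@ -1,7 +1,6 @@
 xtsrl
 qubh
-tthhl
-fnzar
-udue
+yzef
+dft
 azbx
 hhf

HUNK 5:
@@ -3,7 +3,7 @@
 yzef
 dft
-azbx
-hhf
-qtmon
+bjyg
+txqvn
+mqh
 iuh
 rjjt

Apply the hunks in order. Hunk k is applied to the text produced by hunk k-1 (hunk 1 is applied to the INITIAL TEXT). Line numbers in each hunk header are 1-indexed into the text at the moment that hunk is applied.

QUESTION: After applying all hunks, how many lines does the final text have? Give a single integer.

Hunk 1: at line 4 remove [ghdn] add [azbx,hhsi] -> 11 lines: xtsrl qubh tthhl fnzar udue azbx hhsi unj iuh wqqbz vwd
Hunk 2: at line 6 remove [hhsi,unj] add [hhf,qtmon] -> 11 lines: xtsrl qubh tthhl fnzar udue azbx hhf qtmon iuh wqqbz vwd
Hunk 3: at line 9 remove [wqqbz] add [rjjt,vqbc,fzr] -> 13 lines: xtsrl qubh tthhl fnzar udue azbx hhf qtmon iuh rjjt vqbc fzr vwd
Hunk 4: at line 1 remove [tthhl,fnzar,udue] add [yzef,dft] -> 12 lines: xtsrl qubh yzef dft azbx hhf qtmon iuh rjjt vqbc fzr vwd
Hunk 5: at line 3 remove [azbx,hhf,qtmon] add [bjyg,txqvn,mqh] -> 12 lines: xtsrl qubh yzef dft bjyg txqvn mqh iuh rjjt vqbc fzr vwd
Final line count: 12

Answer: 12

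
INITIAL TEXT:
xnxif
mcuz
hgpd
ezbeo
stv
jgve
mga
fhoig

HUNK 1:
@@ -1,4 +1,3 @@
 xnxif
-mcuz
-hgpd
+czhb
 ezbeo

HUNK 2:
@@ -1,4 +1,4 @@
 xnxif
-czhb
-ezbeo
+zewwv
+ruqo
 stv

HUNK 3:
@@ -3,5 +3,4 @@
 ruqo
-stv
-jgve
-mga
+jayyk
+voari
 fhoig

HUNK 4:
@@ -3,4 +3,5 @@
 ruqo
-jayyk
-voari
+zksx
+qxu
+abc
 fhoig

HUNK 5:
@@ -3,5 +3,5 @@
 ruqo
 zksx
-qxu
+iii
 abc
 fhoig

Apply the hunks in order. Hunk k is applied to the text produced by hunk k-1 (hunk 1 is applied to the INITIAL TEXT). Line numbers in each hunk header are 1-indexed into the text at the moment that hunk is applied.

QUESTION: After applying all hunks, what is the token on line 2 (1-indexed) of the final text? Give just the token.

Answer: zewwv

Derivation:
Hunk 1: at line 1 remove [mcuz,hgpd] add [czhb] -> 7 lines: xnxif czhb ezbeo stv jgve mga fhoig
Hunk 2: at line 1 remove [czhb,ezbeo] add [zewwv,ruqo] -> 7 lines: xnxif zewwv ruqo stv jgve mga fhoig
Hunk 3: at line 3 remove [stv,jgve,mga] add [jayyk,voari] -> 6 lines: xnxif zewwv ruqo jayyk voari fhoig
Hunk 4: at line 3 remove [jayyk,voari] add [zksx,qxu,abc] -> 7 lines: xnxif zewwv ruqo zksx qxu abc fhoig
Hunk 5: at line 3 remove [qxu] add [iii] -> 7 lines: xnxif zewwv ruqo zksx iii abc fhoig
Final line 2: zewwv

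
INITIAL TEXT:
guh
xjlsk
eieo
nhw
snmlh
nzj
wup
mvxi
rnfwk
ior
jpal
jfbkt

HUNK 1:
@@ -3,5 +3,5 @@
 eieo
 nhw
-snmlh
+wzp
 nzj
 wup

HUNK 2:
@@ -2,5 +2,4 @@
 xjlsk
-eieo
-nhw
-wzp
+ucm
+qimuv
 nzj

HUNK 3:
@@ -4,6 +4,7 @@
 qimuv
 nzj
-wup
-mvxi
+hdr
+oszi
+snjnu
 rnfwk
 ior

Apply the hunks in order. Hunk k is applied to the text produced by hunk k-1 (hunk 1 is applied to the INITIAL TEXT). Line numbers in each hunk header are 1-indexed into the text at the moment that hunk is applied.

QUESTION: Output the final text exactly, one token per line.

Answer: guh
xjlsk
ucm
qimuv
nzj
hdr
oszi
snjnu
rnfwk
ior
jpal
jfbkt

Derivation:
Hunk 1: at line 3 remove [snmlh] add [wzp] -> 12 lines: guh xjlsk eieo nhw wzp nzj wup mvxi rnfwk ior jpal jfbkt
Hunk 2: at line 2 remove [eieo,nhw,wzp] add [ucm,qimuv] -> 11 lines: guh xjlsk ucm qimuv nzj wup mvxi rnfwk ior jpal jfbkt
Hunk 3: at line 4 remove [wup,mvxi] add [hdr,oszi,snjnu] -> 12 lines: guh xjlsk ucm qimuv nzj hdr oszi snjnu rnfwk ior jpal jfbkt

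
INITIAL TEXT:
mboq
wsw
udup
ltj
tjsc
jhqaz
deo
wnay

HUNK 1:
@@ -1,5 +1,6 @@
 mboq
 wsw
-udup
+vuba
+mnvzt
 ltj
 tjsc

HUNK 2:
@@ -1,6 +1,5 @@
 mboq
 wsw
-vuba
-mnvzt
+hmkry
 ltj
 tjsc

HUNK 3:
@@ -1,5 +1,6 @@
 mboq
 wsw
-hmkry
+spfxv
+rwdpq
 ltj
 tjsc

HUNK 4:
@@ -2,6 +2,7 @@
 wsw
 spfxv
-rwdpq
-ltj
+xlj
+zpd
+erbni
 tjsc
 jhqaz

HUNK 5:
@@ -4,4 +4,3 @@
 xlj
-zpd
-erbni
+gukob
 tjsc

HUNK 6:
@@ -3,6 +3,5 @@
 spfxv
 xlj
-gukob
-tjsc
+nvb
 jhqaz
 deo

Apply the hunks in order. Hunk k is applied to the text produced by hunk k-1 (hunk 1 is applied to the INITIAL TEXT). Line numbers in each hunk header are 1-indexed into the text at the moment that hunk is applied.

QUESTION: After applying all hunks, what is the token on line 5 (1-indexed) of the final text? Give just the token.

Hunk 1: at line 1 remove [udup] add [vuba,mnvzt] -> 9 lines: mboq wsw vuba mnvzt ltj tjsc jhqaz deo wnay
Hunk 2: at line 1 remove [vuba,mnvzt] add [hmkry] -> 8 lines: mboq wsw hmkry ltj tjsc jhqaz deo wnay
Hunk 3: at line 1 remove [hmkry] add [spfxv,rwdpq] -> 9 lines: mboq wsw spfxv rwdpq ltj tjsc jhqaz deo wnay
Hunk 4: at line 2 remove [rwdpq,ltj] add [xlj,zpd,erbni] -> 10 lines: mboq wsw spfxv xlj zpd erbni tjsc jhqaz deo wnay
Hunk 5: at line 4 remove [zpd,erbni] add [gukob] -> 9 lines: mboq wsw spfxv xlj gukob tjsc jhqaz deo wnay
Hunk 6: at line 3 remove [gukob,tjsc] add [nvb] -> 8 lines: mboq wsw spfxv xlj nvb jhqaz deo wnay
Final line 5: nvb

Answer: nvb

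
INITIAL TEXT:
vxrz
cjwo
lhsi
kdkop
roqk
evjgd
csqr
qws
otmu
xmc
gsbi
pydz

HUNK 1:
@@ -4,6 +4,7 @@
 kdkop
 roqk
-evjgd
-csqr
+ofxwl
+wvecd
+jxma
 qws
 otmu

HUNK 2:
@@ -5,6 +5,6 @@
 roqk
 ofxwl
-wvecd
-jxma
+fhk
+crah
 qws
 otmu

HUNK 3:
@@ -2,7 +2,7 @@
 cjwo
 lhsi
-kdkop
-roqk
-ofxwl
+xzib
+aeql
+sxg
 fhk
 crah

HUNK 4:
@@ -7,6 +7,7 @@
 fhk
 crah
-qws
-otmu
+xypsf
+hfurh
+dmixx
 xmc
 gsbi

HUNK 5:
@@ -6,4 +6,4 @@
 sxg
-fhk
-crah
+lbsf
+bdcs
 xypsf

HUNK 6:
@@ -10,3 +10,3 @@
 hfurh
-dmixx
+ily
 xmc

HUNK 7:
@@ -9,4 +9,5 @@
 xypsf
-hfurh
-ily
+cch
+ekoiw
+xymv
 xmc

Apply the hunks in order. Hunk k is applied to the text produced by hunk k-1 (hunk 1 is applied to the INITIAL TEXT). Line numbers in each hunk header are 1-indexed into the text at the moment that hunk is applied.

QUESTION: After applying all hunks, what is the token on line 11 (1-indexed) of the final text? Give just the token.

Hunk 1: at line 4 remove [evjgd,csqr] add [ofxwl,wvecd,jxma] -> 13 lines: vxrz cjwo lhsi kdkop roqk ofxwl wvecd jxma qws otmu xmc gsbi pydz
Hunk 2: at line 5 remove [wvecd,jxma] add [fhk,crah] -> 13 lines: vxrz cjwo lhsi kdkop roqk ofxwl fhk crah qws otmu xmc gsbi pydz
Hunk 3: at line 2 remove [kdkop,roqk,ofxwl] add [xzib,aeql,sxg] -> 13 lines: vxrz cjwo lhsi xzib aeql sxg fhk crah qws otmu xmc gsbi pydz
Hunk 4: at line 7 remove [qws,otmu] add [xypsf,hfurh,dmixx] -> 14 lines: vxrz cjwo lhsi xzib aeql sxg fhk crah xypsf hfurh dmixx xmc gsbi pydz
Hunk 5: at line 6 remove [fhk,crah] add [lbsf,bdcs] -> 14 lines: vxrz cjwo lhsi xzib aeql sxg lbsf bdcs xypsf hfurh dmixx xmc gsbi pydz
Hunk 6: at line 10 remove [dmixx] add [ily] -> 14 lines: vxrz cjwo lhsi xzib aeql sxg lbsf bdcs xypsf hfurh ily xmc gsbi pydz
Hunk 7: at line 9 remove [hfurh,ily] add [cch,ekoiw,xymv] -> 15 lines: vxrz cjwo lhsi xzib aeql sxg lbsf bdcs xypsf cch ekoiw xymv xmc gsbi pydz
Final line 11: ekoiw

Answer: ekoiw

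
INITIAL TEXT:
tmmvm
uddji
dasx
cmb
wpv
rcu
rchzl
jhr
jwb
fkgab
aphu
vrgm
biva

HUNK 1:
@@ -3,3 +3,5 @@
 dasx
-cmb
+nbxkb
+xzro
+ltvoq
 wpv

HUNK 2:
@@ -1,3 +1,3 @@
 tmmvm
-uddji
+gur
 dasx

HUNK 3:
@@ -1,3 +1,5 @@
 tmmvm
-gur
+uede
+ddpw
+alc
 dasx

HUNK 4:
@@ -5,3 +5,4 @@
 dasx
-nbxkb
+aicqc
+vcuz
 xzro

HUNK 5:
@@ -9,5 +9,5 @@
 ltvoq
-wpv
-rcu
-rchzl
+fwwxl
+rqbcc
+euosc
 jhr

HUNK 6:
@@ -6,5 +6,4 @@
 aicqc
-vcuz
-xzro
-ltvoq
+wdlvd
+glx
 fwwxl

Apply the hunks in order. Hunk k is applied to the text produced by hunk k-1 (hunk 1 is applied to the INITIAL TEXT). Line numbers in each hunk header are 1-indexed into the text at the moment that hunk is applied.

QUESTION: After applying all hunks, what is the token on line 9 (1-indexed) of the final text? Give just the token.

Answer: fwwxl

Derivation:
Hunk 1: at line 3 remove [cmb] add [nbxkb,xzro,ltvoq] -> 15 lines: tmmvm uddji dasx nbxkb xzro ltvoq wpv rcu rchzl jhr jwb fkgab aphu vrgm biva
Hunk 2: at line 1 remove [uddji] add [gur] -> 15 lines: tmmvm gur dasx nbxkb xzro ltvoq wpv rcu rchzl jhr jwb fkgab aphu vrgm biva
Hunk 3: at line 1 remove [gur] add [uede,ddpw,alc] -> 17 lines: tmmvm uede ddpw alc dasx nbxkb xzro ltvoq wpv rcu rchzl jhr jwb fkgab aphu vrgm biva
Hunk 4: at line 5 remove [nbxkb] add [aicqc,vcuz] -> 18 lines: tmmvm uede ddpw alc dasx aicqc vcuz xzro ltvoq wpv rcu rchzl jhr jwb fkgab aphu vrgm biva
Hunk 5: at line 9 remove [wpv,rcu,rchzl] add [fwwxl,rqbcc,euosc] -> 18 lines: tmmvm uede ddpw alc dasx aicqc vcuz xzro ltvoq fwwxl rqbcc euosc jhr jwb fkgab aphu vrgm biva
Hunk 6: at line 6 remove [vcuz,xzro,ltvoq] add [wdlvd,glx] -> 17 lines: tmmvm uede ddpw alc dasx aicqc wdlvd glx fwwxl rqbcc euosc jhr jwb fkgab aphu vrgm biva
Final line 9: fwwxl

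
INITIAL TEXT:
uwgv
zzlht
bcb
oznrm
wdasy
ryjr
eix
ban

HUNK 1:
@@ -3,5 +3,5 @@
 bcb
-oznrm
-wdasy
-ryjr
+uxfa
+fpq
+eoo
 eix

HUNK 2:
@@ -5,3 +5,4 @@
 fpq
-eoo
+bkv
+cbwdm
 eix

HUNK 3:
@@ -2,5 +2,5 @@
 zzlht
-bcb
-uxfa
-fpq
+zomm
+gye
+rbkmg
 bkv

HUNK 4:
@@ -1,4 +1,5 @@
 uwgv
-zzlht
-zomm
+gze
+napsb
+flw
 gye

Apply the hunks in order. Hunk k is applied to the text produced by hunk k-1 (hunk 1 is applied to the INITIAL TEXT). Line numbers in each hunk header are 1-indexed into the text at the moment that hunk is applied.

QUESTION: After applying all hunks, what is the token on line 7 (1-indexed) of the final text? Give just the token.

Answer: bkv

Derivation:
Hunk 1: at line 3 remove [oznrm,wdasy,ryjr] add [uxfa,fpq,eoo] -> 8 lines: uwgv zzlht bcb uxfa fpq eoo eix ban
Hunk 2: at line 5 remove [eoo] add [bkv,cbwdm] -> 9 lines: uwgv zzlht bcb uxfa fpq bkv cbwdm eix ban
Hunk 3: at line 2 remove [bcb,uxfa,fpq] add [zomm,gye,rbkmg] -> 9 lines: uwgv zzlht zomm gye rbkmg bkv cbwdm eix ban
Hunk 4: at line 1 remove [zzlht,zomm] add [gze,napsb,flw] -> 10 lines: uwgv gze napsb flw gye rbkmg bkv cbwdm eix ban
Final line 7: bkv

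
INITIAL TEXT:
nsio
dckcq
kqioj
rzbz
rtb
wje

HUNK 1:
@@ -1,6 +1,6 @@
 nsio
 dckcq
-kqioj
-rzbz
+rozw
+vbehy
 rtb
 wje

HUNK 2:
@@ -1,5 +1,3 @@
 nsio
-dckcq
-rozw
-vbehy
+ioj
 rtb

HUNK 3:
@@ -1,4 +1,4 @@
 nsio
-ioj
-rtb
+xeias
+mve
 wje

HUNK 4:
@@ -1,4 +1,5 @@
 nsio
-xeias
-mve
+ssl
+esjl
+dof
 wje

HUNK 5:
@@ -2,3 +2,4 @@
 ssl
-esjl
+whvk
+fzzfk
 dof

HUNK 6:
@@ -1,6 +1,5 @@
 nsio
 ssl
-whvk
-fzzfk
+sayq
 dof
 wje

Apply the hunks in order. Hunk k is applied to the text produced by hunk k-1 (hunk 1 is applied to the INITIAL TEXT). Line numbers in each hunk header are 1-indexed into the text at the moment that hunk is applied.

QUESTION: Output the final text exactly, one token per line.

Hunk 1: at line 1 remove [kqioj,rzbz] add [rozw,vbehy] -> 6 lines: nsio dckcq rozw vbehy rtb wje
Hunk 2: at line 1 remove [dckcq,rozw,vbehy] add [ioj] -> 4 lines: nsio ioj rtb wje
Hunk 3: at line 1 remove [ioj,rtb] add [xeias,mve] -> 4 lines: nsio xeias mve wje
Hunk 4: at line 1 remove [xeias,mve] add [ssl,esjl,dof] -> 5 lines: nsio ssl esjl dof wje
Hunk 5: at line 2 remove [esjl] add [whvk,fzzfk] -> 6 lines: nsio ssl whvk fzzfk dof wje
Hunk 6: at line 1 remove [whvk,fzzfk] add [sayq] -> 5 lines: nsio ssl sayq dof wje

Answer: nsio
ssl
sayq
dof
wje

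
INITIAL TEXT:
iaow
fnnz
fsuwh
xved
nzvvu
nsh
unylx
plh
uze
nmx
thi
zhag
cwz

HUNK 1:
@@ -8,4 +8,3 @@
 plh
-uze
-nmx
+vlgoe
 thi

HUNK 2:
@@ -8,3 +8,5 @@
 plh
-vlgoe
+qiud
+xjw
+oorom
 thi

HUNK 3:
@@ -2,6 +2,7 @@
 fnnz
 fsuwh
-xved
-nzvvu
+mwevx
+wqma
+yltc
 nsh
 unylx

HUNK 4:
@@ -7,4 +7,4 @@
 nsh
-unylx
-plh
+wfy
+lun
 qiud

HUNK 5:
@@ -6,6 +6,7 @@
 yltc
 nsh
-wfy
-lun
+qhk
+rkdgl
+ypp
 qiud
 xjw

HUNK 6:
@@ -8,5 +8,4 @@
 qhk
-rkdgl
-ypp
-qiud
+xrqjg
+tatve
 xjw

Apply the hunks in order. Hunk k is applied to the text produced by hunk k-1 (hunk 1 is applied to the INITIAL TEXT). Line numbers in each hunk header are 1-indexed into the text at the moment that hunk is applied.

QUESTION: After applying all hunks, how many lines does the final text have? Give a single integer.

Hunk 1: at line 8 remove [uze,nmx] add [vlgoe] -> 12 lines: iaow fnnz fsuwh xved nzvvu nsh unylx plh vlgoe thi zhag cwz
Hunk 2: at line 8 remove [vlgoe] add [qiud,xjw,oorom] -> 14 lines: iaow fnnz fsuwh xved nzvvu nsh unylx plh qiud xjw oorom thi zhag cwz
Hunk 3: at line 2 remove [xved,nzvvu] add [mwevx,wqma,yltc] -> 15 lines: iaow fnnz fsuwh mwevx wqma yltc nsh unylx plh qiud xjw oorom thi zhag cwz
Hunk 4: at line 7 remove [unylx,plh] add [wfy,lun] -> 15 lines: iaow fnnz fsuwh mwevx wqma yltc nsh wfy lun qiud xjw oorom thi zhag cwz
Hunk 5: at line 6 remove [wfy,lun] add [qhk,rkdgl,ypp] -> 16 lines: iaow fnnz fsuwh mwevx wqma yltc nsh qhk rkdgl ypp qiud xjw oorom thi zhag cwz
Hunk 6: at line 8 remove [rkdgl,ypp,qiud] add [xrqjg,tatve] -> 15 lines: iaow fnnz fsuwh mwevx wqma yltc nsh qhk xrqjg tatve xjw oorom thi zhag cwz
Final line count: 15

Answer: 15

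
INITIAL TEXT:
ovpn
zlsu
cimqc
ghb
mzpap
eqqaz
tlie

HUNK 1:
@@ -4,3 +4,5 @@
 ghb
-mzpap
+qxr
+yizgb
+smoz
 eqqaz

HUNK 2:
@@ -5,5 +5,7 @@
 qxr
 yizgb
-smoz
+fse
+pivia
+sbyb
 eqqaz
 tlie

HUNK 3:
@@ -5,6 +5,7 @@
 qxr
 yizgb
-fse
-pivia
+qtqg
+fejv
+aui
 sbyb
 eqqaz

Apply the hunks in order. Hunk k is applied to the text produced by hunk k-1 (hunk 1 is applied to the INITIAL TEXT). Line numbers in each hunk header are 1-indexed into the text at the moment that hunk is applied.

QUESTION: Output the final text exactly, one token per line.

Hunk 1: at line 4 remove [mzpap] add [qxr,yizgb,smoz] -> 9 lines: ovpn zlsu cimqc ghb qxr yizgb smoz eqqaz tlie
Hunk 2: at line 5 remove [smoz] add [fse,pivia,sbyb] -> 11 lines: ovpn zlsu cimqc ghb qxr yizgb fse pivia sbyb eqqaz tlie
Hunk 3: at line 5 remove [fse,pivia] add [qtqg,fejv,aui] -> 12 lines: ovpn zlsu cimqc ghb qxr yizgb qtqg fejv aui sbyb eqqaz tlie

Answer: ovpn
zlsu
cimqc
ghb
qxr
yizgb
qtqg
fejv
aui
sbyb
eqqaz
tlie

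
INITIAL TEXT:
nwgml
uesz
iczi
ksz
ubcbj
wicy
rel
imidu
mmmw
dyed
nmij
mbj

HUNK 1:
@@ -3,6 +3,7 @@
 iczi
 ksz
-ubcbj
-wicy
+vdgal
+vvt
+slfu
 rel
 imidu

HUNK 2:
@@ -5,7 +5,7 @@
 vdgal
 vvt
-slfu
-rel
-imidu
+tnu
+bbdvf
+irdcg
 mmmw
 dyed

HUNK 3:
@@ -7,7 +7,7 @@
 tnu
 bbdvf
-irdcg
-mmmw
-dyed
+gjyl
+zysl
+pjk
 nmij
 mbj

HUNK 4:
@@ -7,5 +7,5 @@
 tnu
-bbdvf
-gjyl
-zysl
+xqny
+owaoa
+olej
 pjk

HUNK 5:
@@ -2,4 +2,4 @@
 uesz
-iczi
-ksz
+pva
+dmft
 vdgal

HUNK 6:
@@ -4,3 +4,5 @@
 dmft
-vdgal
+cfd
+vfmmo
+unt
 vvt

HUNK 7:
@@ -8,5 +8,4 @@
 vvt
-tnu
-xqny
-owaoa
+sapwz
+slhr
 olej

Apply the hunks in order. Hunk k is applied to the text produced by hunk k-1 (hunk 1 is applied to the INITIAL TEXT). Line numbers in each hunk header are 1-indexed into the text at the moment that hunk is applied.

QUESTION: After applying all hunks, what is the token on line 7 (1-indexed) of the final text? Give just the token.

Hunk 1: at line 3 remove [ubcbj,wicy] add [vdgal,vvt,slfu] -> 13 lines: nwgml uesz iczi ksz vdgal vvt slfu rel imidu mmmw dyed nmij mbj
Hunk 2: at line 5 remove [slfu,rel,imidu] add [tnu,bbdvf,irdcg] -> 13 lines: nwgml uesz iczi ksz vdgal vvt tnu bbdvf irdcg mmmw dyed nmij mbj
Hunk 3: at line 7 remove [irdcg,mmmw,dyed] add [gjyl,zysl,pjk] -> 13 lines: nwgml uesz iczi ksz vdgal vvt tnu bbdvf gjyl zysl pjk nmij mbj
Hunk 4: at line 7 remove [bbdvf,gjyl,zysl] add [xqny,owaoa,olej] -> 13 lines: nwgml uesz iczi ksz vdgal vvt tnu xqny owaoa olej pjk nmij mbj
Hunk 5: at line 2 remove [iczi,ksz] add [pva,dmft] -> 13 lines: nwgml uesz pva dmft vdgal vvt tnu xqny owaoa olej pjk nmij mbj
Hunk 6: at line 4 remove [vdgal] add [cfd,vfmmo,unt] -> 15 lines: nwgml uesz pva dmft cfd vfmmo unt vvt tnu xqny owaoa olej pjk nmij mbj
Hunk 7: at line 8 remove [tnu,xqny,owaoa] add [sapwz,slhr] -> 14 lines: nwgml uesz pva dmft cfd vfmmo unt vvt sapwz slhr olej pjk nmij mbj
Final line 7: unt

Answer: unt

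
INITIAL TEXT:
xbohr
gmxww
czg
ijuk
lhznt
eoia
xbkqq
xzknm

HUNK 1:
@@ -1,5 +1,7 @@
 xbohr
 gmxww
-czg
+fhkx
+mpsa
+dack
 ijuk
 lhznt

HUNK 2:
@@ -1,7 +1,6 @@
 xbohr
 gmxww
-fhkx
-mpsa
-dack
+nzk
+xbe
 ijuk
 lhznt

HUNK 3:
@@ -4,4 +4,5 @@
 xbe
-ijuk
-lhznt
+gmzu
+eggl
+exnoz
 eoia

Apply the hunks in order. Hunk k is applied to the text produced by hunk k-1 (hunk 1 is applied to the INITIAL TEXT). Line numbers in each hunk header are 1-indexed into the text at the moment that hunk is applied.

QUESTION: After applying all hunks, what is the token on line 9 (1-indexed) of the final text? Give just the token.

Hunk 1: at line 1 remove [czg] add [fhkx,mpsa,dack] -> 10 lines: xbohr gmxww fhkx mpsa dack ijuk lhznt eoia xbkqq xzknm
Hunk 2: at line 1 remove [fhkx,mpsa,dack] add [nzk,xbe] -> 9 lines: xbohr gmxww nzk xbe ijuk lhznt eoia xbkqq xzknm
Hunk 3: at line 4 remove [ijuk,lhznt] add [gmzu,eggl,exnoz] -> 10 lines: xbohr gmxww nzk xbe gmzu eggl exnoz eoia xbkqq xzknm
Final line 9: xbkqq

Answer: xbkqq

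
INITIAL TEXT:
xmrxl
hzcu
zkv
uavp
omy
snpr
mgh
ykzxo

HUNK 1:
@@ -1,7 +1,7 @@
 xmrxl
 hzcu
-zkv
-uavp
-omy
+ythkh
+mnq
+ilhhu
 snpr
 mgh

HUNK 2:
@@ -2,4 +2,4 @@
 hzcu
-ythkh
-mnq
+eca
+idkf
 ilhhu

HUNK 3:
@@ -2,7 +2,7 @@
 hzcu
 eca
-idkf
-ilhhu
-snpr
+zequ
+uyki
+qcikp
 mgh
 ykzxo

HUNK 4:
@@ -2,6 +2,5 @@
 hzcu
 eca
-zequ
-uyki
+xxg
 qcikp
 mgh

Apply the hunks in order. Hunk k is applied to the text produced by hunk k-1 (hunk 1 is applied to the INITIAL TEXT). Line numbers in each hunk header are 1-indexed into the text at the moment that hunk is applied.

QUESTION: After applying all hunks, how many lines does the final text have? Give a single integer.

Hunk 1: at line 1 remove [zkv,uavp,omy] add [ythkh,mnq,ilhhu] -> 8 lines: xmrxl hzcu ythkh mnq ilhhu snpr mgh ykzxo
Hunk 2: at line 2 remove [ythkh,mnq] add [eca,idkf] -> 8 lines: xmrxl hzcu eca idkf ilhhu snpr mgh ykzxo
Hunk 3: at line 2 remove [idkf,ilhhu,snpr] add [zequ,uyki,qcikp] -> 8 lines: xmrxl hzcu eca zequ uyki qcikp mgh ykzxo
Hunk 4: at line 2 remove [zequ,uyki] add [xxg] -> 7 lines: xmrxl hzcu eca xxg qcikp mgh ykzxo
Final line count: 7

Answer: 7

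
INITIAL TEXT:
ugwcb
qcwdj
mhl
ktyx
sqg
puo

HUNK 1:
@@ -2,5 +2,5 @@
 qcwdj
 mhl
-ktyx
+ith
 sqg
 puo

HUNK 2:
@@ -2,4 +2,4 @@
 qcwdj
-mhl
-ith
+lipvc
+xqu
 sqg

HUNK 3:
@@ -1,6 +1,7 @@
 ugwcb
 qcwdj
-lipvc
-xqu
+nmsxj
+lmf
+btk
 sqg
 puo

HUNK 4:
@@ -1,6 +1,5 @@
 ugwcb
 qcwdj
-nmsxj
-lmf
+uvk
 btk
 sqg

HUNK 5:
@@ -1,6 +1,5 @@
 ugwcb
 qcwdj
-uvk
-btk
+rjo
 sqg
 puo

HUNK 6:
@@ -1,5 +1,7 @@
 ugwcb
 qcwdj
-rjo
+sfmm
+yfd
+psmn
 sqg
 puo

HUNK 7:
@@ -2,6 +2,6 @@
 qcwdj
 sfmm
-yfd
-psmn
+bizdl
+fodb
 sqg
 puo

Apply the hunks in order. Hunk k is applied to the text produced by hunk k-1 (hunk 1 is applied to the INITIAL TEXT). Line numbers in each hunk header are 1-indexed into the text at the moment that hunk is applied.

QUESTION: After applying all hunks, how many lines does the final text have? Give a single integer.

Hunk 1: at line 2 remove [ktyx] add [ith] -> 6 lines: ugwcb qcwdj mhl ith sqg puo
Hunk 2: at line 2 remove [mhl,ith] add [lipvc,xqu] -> 6 lines: ugwcb qcwdj lipvc xqu sqg puo
Hunk 3: at line 1 remove [lipvc,xqu] add [nmsxj,lmf,btk] -> 7 lines: ugwcb qcwdj nmsxj lmf btk sqg puo
Hunk 4: at line 1 remove [nmsxj,lmf] add [uvk] -> 6 lines: ugwcb qcwdj uvk btk sqg puo
Hunk 5: at line 1 remove [uvk,btk] add [rjo] -> 5 lines: ugwcb qcwdj rjo sqg puo
Hunk 6: at line 1 remove [rjo] add [sfmm,yfd,psmn] -> 7 lines: ugwcb qcwdj sfmm yfd psmn sqg puo
Hunk 7: at line 2 remove [yfd,psmn] add [bizdl,fodb] -> 7 lines: ugwcb qcwdj sfmm bizdl fodb sqg puo
Final line count: 7

Answer: 7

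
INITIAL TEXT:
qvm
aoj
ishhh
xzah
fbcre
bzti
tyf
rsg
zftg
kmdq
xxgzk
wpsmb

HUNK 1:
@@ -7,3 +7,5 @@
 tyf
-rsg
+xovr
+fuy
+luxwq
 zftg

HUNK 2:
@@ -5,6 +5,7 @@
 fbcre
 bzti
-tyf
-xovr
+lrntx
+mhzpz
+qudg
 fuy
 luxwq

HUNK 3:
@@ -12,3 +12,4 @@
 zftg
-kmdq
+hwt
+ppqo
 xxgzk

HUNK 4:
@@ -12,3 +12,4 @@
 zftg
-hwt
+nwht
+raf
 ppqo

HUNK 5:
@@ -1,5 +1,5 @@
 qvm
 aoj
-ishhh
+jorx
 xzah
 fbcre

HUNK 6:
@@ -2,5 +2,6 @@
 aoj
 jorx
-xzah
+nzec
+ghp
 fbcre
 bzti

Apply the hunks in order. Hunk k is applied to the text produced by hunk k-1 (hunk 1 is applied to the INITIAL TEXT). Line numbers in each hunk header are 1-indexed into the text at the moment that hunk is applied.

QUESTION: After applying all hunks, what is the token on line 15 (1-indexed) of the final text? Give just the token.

Hunk 1: at line 7 remove [rsg] add [xovr,fuy,luxwq] -> 14 lines: qvm aoj ishhh xzah fbcre bzti tyf xovr fuy luxwq zftg kmdq xxgzk wpsmb
Hunk 2: at line 5 remove [tyf,xovr] add [lrntx,mhzpz,qudg] -> 15 lines: qvm aoj ishhh xzah fbcre bzti lrntx mhzpz qudg fuy luxwq zftg kmdq xxgzk wpsmb
Hunk 3: at line 12 remove [kmdq] add [hwt,ppqo] -> 16 lines: qvm aoj ishhh xzah fbcre bzti lrntx mhzpz qudg fuy luxwq zftg hwt ppqo xxgzk wpsmb
Hunk 4: at line 12 remove [hwt] add [nwht,raf] -> 17 lines: qvm aoj ishhh xzah fbcre bzti lrntx mhzpz qudg fuy luxwq zftg nwht raf ppqo xxgzk wpsmb
Hunk 5: at line 1 remove [ishhh] add [jorx] -> 17 lines: qvm aoj jorx xzah fbcre bzti lrntx mhzpz qudg fuy luxwq zftg nwht raf ppqo xxgzk wpsmb
Hunk 6: at line 2 remove [xzah] add [nzec,ghp] -> 18 lines: qvm aoj jorx nzec ghp fbcre bzti lrntx mhzpz qudg fuy luxwq zftg nwht raf ppqo xxgzk wpsmb
Final line 15: raf

Answer: raf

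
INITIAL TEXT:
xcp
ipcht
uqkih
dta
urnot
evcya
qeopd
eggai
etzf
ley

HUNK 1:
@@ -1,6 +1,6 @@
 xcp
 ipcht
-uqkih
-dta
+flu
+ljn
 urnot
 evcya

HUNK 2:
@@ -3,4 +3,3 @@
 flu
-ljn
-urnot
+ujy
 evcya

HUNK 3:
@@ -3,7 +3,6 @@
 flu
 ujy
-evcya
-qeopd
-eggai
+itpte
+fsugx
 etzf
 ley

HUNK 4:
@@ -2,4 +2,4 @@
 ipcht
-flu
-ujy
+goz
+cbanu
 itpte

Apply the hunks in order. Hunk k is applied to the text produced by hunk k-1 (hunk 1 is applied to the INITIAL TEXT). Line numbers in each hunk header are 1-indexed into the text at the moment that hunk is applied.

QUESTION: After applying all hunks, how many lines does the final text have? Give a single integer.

Hunk 1: at line 1 remove [uqkih,dta] add [flu,ljn] -> 10 lines: xcp ipcht flu ljn urnot evcya qeopd eggai etzf ley
Hunk 2: at line 3 remove [ljn,urnot] add [ujy] -> 9 lines: xcp ipcht flu ujy evcya qeopd eggai etzf ley
Hunk 3: at line 3 remove [evcya,qeopd,eggai] add [itpte,fsugx] -> 8 lines: xcp ipcht flu ujy itpte fsugx etzf ley
Hunk 4: at line 2 remove [flu,ujy] add [goz,cbanu] -> 8 lines: xcp ipcht goz cbanu itpte fsugx etzf ley
Final line count: 8

Answer: 8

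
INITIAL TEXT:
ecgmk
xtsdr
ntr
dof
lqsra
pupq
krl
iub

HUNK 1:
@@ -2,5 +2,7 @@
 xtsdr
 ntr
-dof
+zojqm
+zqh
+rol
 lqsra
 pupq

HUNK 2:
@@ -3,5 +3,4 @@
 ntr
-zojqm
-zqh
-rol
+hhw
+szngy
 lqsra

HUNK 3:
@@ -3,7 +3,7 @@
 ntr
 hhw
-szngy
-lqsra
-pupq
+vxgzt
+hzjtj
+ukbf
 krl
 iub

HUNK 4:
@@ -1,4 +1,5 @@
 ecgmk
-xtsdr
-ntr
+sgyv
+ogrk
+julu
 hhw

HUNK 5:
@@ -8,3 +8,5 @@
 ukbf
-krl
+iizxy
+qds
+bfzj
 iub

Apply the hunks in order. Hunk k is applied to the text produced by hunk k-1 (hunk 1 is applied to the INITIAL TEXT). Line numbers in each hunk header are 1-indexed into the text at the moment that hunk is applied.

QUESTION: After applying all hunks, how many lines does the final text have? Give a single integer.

Answer: 12

Derivation:
Hunk 1: at line 2 remove [dof] add [zojqm,zqh,rol] -> 10 lines: ecgmk xtsdr ntr zojqm zqh rol lqsra pupq krl iub
Hunk 2: at line 3 remove [zojqm,zqh,rol] add [hhw,szngy] -> 9 lines: ecgmk xtsdr ntr hhw szngy lqsra pupq krl iub
Hunk 3: at line 3 remove [szngy,lqsra,pupq] add [vxgzt,hzjtj,ukbf] -> 9 lines: ecgmk xtsdr ntr hhw vxgzt hzjtj ukbf krl iub
Hunk 4: at line 1 remove [xtsdr,ntr] add [sgyv,ogrk,julu] -> 10 lines: ecgmk sgyv ogrk julu hhw vxgzt hzjtj ukbf krl iub
Hunk 5: at line 8 remove [krl] add [iizxy,qds,bfzj] -> 12 lines: ecgmk sgyv ogrk julu hhw vxgzt hzjtj ukbf iizxy qds bfzj iub
Final line count: 12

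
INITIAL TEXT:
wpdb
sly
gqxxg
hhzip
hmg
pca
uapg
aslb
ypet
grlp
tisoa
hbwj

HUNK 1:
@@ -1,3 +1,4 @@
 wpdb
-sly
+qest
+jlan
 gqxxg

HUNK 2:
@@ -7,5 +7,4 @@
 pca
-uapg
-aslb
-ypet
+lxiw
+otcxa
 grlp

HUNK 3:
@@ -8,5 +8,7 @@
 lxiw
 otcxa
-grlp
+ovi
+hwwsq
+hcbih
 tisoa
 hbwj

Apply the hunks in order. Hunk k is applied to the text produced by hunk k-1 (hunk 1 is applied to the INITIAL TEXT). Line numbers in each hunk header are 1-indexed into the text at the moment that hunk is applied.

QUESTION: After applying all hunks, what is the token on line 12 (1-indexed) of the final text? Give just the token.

Hunk 1: at line 1 remove [sly] add [qest,jlan] -> 13 lines: wpdb qest jlan gqxxg hhzip hmg pca uapg aslb ypet grlp tisoa hbwj
Hunk 2: at line 7 remove [uapg,aslb,ypet] add [lxiw,otcxa] -> 12 lines: wpdb qest jlan gqxxg hhzip hmg pca lxiw otcxa grlp tisoa hbwj
Hunk 3: at line 8 remove [grlp] add [ovi,hwwsq,hcbih] -> 14 lines: wpdb qest jlan gqxxg hhzip hmg pca lxiw otcxa ovi hwwsq hcbih tisoa hbwj
Final line 12: hcbih

Answer: hcbih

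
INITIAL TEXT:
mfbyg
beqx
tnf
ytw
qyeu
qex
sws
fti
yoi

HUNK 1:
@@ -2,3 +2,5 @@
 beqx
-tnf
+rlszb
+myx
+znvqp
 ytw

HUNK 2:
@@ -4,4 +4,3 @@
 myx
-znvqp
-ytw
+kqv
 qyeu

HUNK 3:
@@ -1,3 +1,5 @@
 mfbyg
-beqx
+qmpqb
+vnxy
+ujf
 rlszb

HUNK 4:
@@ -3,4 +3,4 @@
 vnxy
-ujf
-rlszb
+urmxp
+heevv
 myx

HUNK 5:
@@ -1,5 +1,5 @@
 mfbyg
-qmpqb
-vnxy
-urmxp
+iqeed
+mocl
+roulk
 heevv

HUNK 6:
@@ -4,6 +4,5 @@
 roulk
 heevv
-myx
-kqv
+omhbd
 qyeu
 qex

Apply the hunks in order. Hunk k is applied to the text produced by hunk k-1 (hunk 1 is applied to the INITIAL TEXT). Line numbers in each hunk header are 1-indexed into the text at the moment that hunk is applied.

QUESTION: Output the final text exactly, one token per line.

Answer: mfbyg
iqeed
mocl
roulk
heevv
omhbd
qyeu
qex
sws
fti
yoi

Derivation:
Hunk 1: at line 2 remove [tnf] add [rlszb,myx,znvqp] -> 11 lines: mfbyg beqx rlszb myx znvqp ytw qyeu qex sws fti yoi
Hunk 2: at line 4 remove [znvqp,ytw] add [kqv] -> 10 lines: mfbyg beqx rlszb myx kqv qyeu qex sws fti yoi
Hunk 3: at line 1 remove [beqx] add [qmpqb,vnxy,ujf] -> 12 lines: mfbyg qmpqb vnxy ujf rlszb myx kqv qyeu qex sws fti yoi
Hunk 4: at line 3 remove [ujf,rlszb] add [urmxp,heevv] -> 12 lines: mfbyg qmpqb vnxy urmxp heevv myx kqv qyeu qex sws fti yoi
Hunk 5: at line 1 remove [qmpqb,vnxy,urmxp] add [iqeed,mocl,roulk] -> 12 lines: mfbyg iqeed mocl roulk heevv myx kqv qyeu qex sws fti yoi
Hunk 6: at line 4 remove [myx,kqv] add [omhbd] -> 11 lines: mfbyg iqeed mocl roulk heevv omhbd qyeu qex sws fti yoi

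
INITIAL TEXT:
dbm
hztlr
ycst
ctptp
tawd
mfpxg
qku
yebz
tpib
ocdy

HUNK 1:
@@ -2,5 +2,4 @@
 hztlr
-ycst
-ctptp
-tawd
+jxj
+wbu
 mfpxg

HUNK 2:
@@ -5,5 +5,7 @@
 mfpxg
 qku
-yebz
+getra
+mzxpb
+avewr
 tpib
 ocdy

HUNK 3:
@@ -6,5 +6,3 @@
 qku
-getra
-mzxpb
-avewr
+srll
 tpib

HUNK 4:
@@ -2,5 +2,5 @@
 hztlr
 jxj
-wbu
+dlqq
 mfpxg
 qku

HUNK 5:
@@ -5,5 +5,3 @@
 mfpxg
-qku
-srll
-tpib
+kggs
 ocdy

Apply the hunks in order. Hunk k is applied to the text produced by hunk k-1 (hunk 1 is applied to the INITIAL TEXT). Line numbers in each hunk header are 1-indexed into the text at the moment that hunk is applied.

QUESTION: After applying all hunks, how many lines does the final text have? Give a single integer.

Hunk 1: at line 2 remove [ycst,ctptp,tawd] add [jxj,wbu] -> 9 lines: dbm hztlr jxj wbu mfpxg qku yebz tpib ocdy
Hunk 2: at line 5 remove [yebz] add [getra,mzxpb,avewr] -> 11 lines: dbm hztlr jxj wbu mfpxg qku getra mzxpb avewr tpib ocdy
Hunk 3: at line 6 remove [getra,mzxpb,avewr] add [srll] -> 9 lines: dbm hztlr jxj wbu mfpxg qku srll tpib ocdy
Hunk 4: at line 2 remove [wbu] add [dlqq] -> 9 lines: dbm hztlr jxj dlqq mfpxg qku srll tpib ocdy
Hunk 5: at line 5 remove [qku,srll,tpib] add [kggs] -> 7 lines: dbm hztlr jxj dlqq mfpxg kggs ocdy
Final line count: 7

Answer: 7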